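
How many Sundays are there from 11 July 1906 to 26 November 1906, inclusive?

20

11 July 1906 is a Wednesday.
That's 139 days from start to end, counting both.
139 = 7 × 19 + 6, so there are 19 full weeks plus 6 extra days.
Each full week contributes one Sunday: 19 so far.
The 6 extra days are Wednesday, Thursday, Friday, Saturday, Sunday, Monday — 1 of them qualifies.
Total: 19 + 1 = 20.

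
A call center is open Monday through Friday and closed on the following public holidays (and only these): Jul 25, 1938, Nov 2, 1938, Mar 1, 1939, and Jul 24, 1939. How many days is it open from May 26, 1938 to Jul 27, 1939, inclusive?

302 working days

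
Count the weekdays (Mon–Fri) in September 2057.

20 weekdays

1 September 2057 is a Saturday.
That's 30 days from start to end, counting both.
30 = 7 × 4 + 2, so there are 4 full weeks plus 2 extra days.
Each full week contributes 5 weekdays (Mon–Fri): 4 × 5 = 20.
The 2 extra days are Sat, Sun — none qualify.
Total: 20 + 0 = 20.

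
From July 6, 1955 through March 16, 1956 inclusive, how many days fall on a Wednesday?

37

July 6, 1955 is a Wednesday.
From July 6, 1955 to March 16, 1956 is 255 days inclusive.
255 = 7 × 36 + 3, so there are 36 full weeks plus 3 extra days.
Each full week contributes one Wednesday: 36 so far.
The 3 extra days are Wed, Thu, Fri — 1 of them qualifies.
Total: 36 + 1 = 37.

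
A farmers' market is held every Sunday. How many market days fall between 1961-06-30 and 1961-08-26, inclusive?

1961-06-30 is a Friday.
From 1961-06-30 to 1961-08-26 is 58 days inclusive.
58 = 7 × 8 + 2, so there are 8 full weeks plus 2 extra days.
Each full week contributes one Sunday: 8 so far.
The 2 extra days are Fri, Sat — none qualify.
Total: 8 + 0 = 8.

8 Sundays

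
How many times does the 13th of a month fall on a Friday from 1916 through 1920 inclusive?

Friday-the-13ths by year:
1916: Oct
1917: Apr, Jul
1918: Sep, Dec
1919: Jun
1920: Feb, Aug

8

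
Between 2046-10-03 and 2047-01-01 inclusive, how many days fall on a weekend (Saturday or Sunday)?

2046-10-03 is a Wednesday.
From 2046-10-03 to 2047-01-01 is 91 days inclusive.
91 = 7 × 13, so the span is exactly 13 full weeks.
Each full week contributes 2 weekend days (Sat, Sun): 13 × 2 = 26.
Total: 26.

26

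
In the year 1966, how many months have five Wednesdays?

4

A month has five Wednesdays exactly when Wednesday falls within its first (length − 28) days.
Jan: 31 days, starts Sat → 5 of Sat, Sun, Mon
Feb: 28 days, starts Tue → 5 of (none)
Mar: 31 days, starts Tue → 5 of Tue, Wed, Thu ✓
Apr: 30 days, starts Fri → 5 of Fri, Sat
May: 31 days, starts Sun → 5 of Sun, Mon, Tue
Jun: 30 days, starts Wed → 5 of Wed, Thu ✓
Jul: 31 days, starts Fri → 5 of Fri, Sat, Sun
Aug: 31 days, starts Mon → 5 of Mon, Tue, Wed ✓
Sep: 30 days, starts Thu → 5 of Thu, Fri
Oct: 31 days, starts Sat → 5 of Sat, Sun, Mon
Nov: 30 days, starts Tue → 5 of Tue, Wed ✓
Dec: 31 days, starts Thu → 5 of Thu, Fri, Sat
Months with five Wednesdays: Mar, Jun, Aug, Nov.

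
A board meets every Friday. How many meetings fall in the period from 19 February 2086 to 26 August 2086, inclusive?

27 Fridays

19 February 2086 is a Tuesday.
That's 189 days from start to end, counting both.
189 = 7 × 27, so the span is exactly 27 full weeks.
Each full week contributes one Friday: 27 so far.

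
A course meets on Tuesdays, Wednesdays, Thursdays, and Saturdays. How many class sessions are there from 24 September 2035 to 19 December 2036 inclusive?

24 September 2035 is a Monday.
From 24 September 2035 to 19 December 2036 is 453 days inclusive.
453 = 7 × 64 + 5, so there are 64 full weeks plus 5 extra days.
Each full week contributes 4 days from the set (Tue, Wed, Thu, Sat): 64 × 4 = 256.
The 5 extra days are Mon, Tue, Wed, Thu, Fri — 3 of them qualify.
Total: 256 + 3 = 259.

259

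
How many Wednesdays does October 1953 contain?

4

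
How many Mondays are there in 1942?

52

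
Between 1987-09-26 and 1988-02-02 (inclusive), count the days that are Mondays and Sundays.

38

1987-09-26 is a Saturday.
That's 130 days from start to end, counting both.
130 = 7 × 18 + 4, so there are 18 full weeks plus 4 extra days.
Each full week contributes 2 days from the set (Mon, Sun): 18 × 2 = 36.
The 4 extra days are Sat, Sun, Mon, Tue — 2 of them qualify.
Total: 36 + 2 = 38.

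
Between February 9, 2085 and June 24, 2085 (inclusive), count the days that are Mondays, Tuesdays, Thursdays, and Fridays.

77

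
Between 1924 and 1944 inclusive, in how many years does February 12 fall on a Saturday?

3

Day of week of February 12 in each year:
1924: Tue, 1925: Thu, 1926: Fri, 1927: Sat ✓, 1928: Sun, 1929: Tue, 1930: Wed, 1931: Thu, 1932: Fri, 1933: Sun, 1934: Mon, 1935: Tue, 1936: Wed, 1937: Fri, 1938: Sat ✓, 1939: Sun, 1940: Mon, 1941: Wed, 1942: Thu, 1943: Fri, 1944: Sat ✓
Saturdays: 1927, 1938, 1944.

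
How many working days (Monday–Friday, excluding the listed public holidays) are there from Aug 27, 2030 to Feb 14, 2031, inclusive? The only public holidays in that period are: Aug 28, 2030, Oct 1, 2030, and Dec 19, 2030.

Aug 27, 2030 is a Tuesday.
From Aug 27, 2030 to Feb 14, 2031 is 172 days inclusive.
172 = 7 × 24 + 4, so there are 24 full weeks plus 4 extra days.
Each full week contributes 5 weekdays (Mon–Fri): 24 × 5 = 120.
The 4 extra days are Tuesday, Wednesday, Thursday, Friday — 4 of them qualify.
Total: 120 + 4 = 124.
Holidays: Aug 28, 2030 (Wed); Oct 1, 2030 (Tue); Dec 19, 2030 (Thu).
All 3 holidays fall on weekdays, so subtract 3.
Business days: 124 − 3 = 121.

121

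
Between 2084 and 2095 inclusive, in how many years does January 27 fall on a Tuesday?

2

Day of week of January 27 in each year:
2084: Thu, 2085: Sat, 2086: Sun, 2087: Mon, 2088: Tue ✓, 2089: Thu, 2090: Fri, 2091: Sat, 2092: Sun, 2093: Tue ✓, 2094: Wed, 2095: Thu
Tuesdays: 2088, 2093.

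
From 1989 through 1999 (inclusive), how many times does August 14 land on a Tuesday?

Day of week of August 14 in each year:
1989: Mon, 1990: Tue ✓, 1991: Wed, 1992: Fri, 1993: Sat, 1994: Sun, 1995: Mon, 1996: Wed, 1997: Thu, 1998: Fri, 1999: Sat
Tuesdays: 1990.

1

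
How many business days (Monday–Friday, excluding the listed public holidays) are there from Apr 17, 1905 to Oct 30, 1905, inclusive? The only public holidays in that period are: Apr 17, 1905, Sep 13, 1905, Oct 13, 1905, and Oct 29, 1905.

138 business days

Apr 17, 1905 is a Monday.
The range spans 197 days (inclusive of both endpoints).
197 = 7 × 28 + 1, so there are 28 full weeks plus 1 extra day.
Each full week contributes 5 weekdays (Mon–Fri): 28 × 5 = 140.
The 1 extra day is Monday — 1 of them qualifies.
Total: 140 + 1 = 141.
Holidays: Apr 17, 1905 (Mon); Sep 13, 1905 (Wed); Oct 13, 1905 (Fri); Oct 29, 1905 (Sun).
3 of the 4 holidays fall on weekdays; the rest are weekends and were already excluded.
Business days: 141 − 3 = 138.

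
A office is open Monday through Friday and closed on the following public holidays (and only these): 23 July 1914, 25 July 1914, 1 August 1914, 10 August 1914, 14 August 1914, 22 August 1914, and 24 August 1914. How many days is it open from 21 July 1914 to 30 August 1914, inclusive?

21 July 1914 is a Tuesday.
That's 41 days from start to end, counting both.
41 = 7 × 5 + 6, so there are 5 full weeks plus 6 extra days.
Each full week contributes 5 weekdays (Mon–Fri): 5 × 5 = 25.
The 6 extra days are Tuesday, Wednesday, Thursday, Friday, Saturday, Sunday — 4 of them qualify.
Total: 25 + 4 = 29.
Holidays: 23 July 1914 (Thu); 25 July 1914 (Sat); 1 August 1914 (Sat); 10 August 1914 (Mon); 14 August 1914 (Fri); 22 August 1914 (Sat); 24 August 1914 (Mon).
4 of the 7 holidays fall on weekdays; the rest are weekends and were already excluded.
Business days: 29 − 4 = 25.

25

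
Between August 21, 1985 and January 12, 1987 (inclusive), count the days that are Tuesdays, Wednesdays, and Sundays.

August 21, 1985 is a Wednesday.
That's 510 days from start to end, counting both.
510 = 7 × 72 + 6, so there are 72 full weeks plus 6 extra days.
Each full week contributes 3 days from the set (Tue, Wed, Sun): 72 × 3 = 216.
The 6 extra days are Wed, Thu, Fri, Sat, Sun, Mon — 2 of them qualify.
Total: 216 + 2 = 218.

218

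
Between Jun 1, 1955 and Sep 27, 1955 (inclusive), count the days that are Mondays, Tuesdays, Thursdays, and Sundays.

68

Jun 1, 1955 is a Wednesday.
That's 119 days from start to end, counting both.
119 = 7 × 17, so the span is exactly 17 full weeks.
Each full week contributes 4 days from the set (Mon, Tue, Thu, Sun): 17 × 4 = 68.
Total: 68.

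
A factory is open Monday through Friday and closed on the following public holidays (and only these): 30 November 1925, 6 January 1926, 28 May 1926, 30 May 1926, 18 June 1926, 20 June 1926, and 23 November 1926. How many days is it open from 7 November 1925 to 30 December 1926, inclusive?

294

7 November 1925 is a Saturday.
That's 419 days from start to end, counting both.
419 = 7 × 59 + 6, so there are 59 full weeks plus 6 extra days.
Each full week contributes 5 weekdays (Mon–Fri): 59 × 5 = 295.
The 6 extra days are Saturday, Sunday, Monday, Tuesday, Wednesday, Thursday — 4 of them qualify.
Total: 295 + 4 = 299.
Holidays: 30 November 1925 (Mon); 6 January 1926 (Wed); 28 May 1926 (Fri); 30 May 1926 (Sun); 18 June 1926 (Fri); 20 June 1926 (Sun); 23 November 1926 (Tue).
5 of the 7 holidays fall on weekdays; the rest are weekends and were already excluded.
Business days: 299 − 5 = 294.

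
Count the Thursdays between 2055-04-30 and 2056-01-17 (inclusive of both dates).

37 Thursdays

2055-04-30 is a Friday.
That's 263 days from start to end, counting both.
263 = 7 × 37 + 4, so there are 37 full weeks plus 4 extra days.
Each full week contributes one Thursday: 37 so far.
The 4 extra days are Fri, Sat, Sun, Mon — none qualify.
Total: 37 + 0 = 37.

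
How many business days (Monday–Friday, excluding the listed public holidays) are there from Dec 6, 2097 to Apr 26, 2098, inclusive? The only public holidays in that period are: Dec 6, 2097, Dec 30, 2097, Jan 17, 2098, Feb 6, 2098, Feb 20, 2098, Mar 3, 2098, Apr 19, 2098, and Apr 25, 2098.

94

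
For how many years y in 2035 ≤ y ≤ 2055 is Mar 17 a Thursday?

3

Day of week of March 17 in each year:
2035: Sat, 2036: Mon, 2037: Tue, 2038: Wed, 2039: Thu ✓, 2040: Sat, 2041: Sun, 2042: Mon, 2043: Tue, 2044: Thu ✓, 2045: Fri, 2046: Sat, 2047: Sun, 2048: Tue, 2049: Wed, 2050: Thu ✓, 2051: Fri, 2052: Sun, 2053: Mon, 2054: Tue, 2055: Wed
Thursdays: 2039, 2044, 2050.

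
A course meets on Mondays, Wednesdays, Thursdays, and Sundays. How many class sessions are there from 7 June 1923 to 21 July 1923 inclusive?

7 June 1923 is a Thursday.
From 7 June 1923 to 21 July 1923 is 45 days inclusive.
45 = 7 × 6 + 3, so there are 6 full weeks plus 3 extra days.
Each full week contributes 4 days from the set (Mon, Wed, Thu, Sun): 6 × 4 = 24.
The 3 extra days are Thu, Fri, Sat — 1 of them qualifies.
Total: 24 + 1 = 25.

25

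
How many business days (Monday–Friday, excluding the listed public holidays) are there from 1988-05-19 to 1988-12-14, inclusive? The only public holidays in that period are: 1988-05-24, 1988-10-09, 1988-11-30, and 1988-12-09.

147

1988-05-19 is a Thursday.
That's 210 days from start to end, counting both.
210 = 7 × 30, so the span is exactly 30 full weeks.
Each full week contributes 5 weekdays (Mon–Fri): 30 × 5 = 150.
Total: 150.
Holidays: 1988-05-24 (Tue); 1988-10-09 (Sun); 1988-11-30 (Wed); 1988-12-09 (Fri).
3 of the 4 holidays fall on weekdays; the rest are weekends and were already excluded.
Business days: 150 − 3 = 147.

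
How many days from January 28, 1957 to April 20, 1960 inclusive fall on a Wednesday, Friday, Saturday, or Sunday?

January 28, 1957 is a Monday.
That's 1179 days from start to end, counting both.
1179 = 7 × 168 + 3, so there are 168 full weeks plus 3 extra days.
Each full week contributes 4 days from the set (Wed, Fri, Sat, Sun): 168 × 4 = 672.
The 3 extra days are Monday, Tuesday, Wednesday — 1 of them qualifies.
Total: 672 + 1 = 673.

673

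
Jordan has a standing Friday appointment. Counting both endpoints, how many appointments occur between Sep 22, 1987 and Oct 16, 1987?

Sep 22, 1987 is a Tuesday.
The range spans 25 days (inclusive of both endpoints).
25 = 7 × 3 + 4, so there are 3 full weeks plus 4 extra days.
Each full week contributes one Friday: 3 so far.
The 4 extra days are Tuesday, Wednesday, Thursday, Friday — 1 of them qualifies.
Total: 3 + 1 = 4.

4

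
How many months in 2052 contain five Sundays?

A month has five Sundays exactly when Sunday falls within its first (length − 28) days.
Jan: 31 days, starts Mon → 5 of Mon, Tue, Wed
Feb: 29 days, starts Thu → 5 of Thu
Mar: 31 days, starts Fri → 5 of Fri, Sat, Sun ✓
Apr: 30 days, starts Mon → 5 of Mon, Tue
May: 31 days, starts Wed → 5 of Wed, Thu, Fri
Jun: 30 days, starts Sat → 5 of Sat, Sun ✓
Jul: 31 days, starts Mon → 5 of Mon, Tue, Wed
Aug: 31 days, starts Thu → 5 of Thu, Fri, Sat
Sep: 30 days, starts Sun → 5 of Sun, Mon ✓
Oct: 31 days, starts Tue → 5 of Tue, Wed, Thu
Nov: 30 days, starts Fri → 5 of Fri, Sat
Dec: 31 days, starts Sun → 5 of Sun, Mon, Tue ✓
Months with five Sundays: Mar, Jun, Sep, Dec.

4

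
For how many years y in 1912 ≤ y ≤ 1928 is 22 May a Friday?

2

Day of week of May 22 in each year:
1912: Wed, 1913: Thu, 1914: Fri ✓, 1915: Sat, 1916: Mon, 1917: Tue, 1918: Wed, 1919: Thu, 1920: Sat, 1921: Sun, 1922: Mon, 1923: Tue, 1924: Thu, 1925: Fri ✓, 1926: Sat, 1927: Sun, 1928: Tue
Fridays: 1914, 1925.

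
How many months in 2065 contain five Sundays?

4

A month has five Sundays exactly when Sunday falls within its first (length − 28) days.
Jan: 31 days, starts Thu → 5 of Thu, Fri, Sat
Feb: 28 days, starts Sun → 5 of (none)
Mar: 31 days, starts Sun → 5 of Sun, Mon, Tue ✓
Apr: 30 days, starts Wed → 5 of Wed, Thu
May: 31 days, starts Fri → 5 of Fri, Sat, Sun ✓
Jun: 30 days, starts Mon → 5 of Mon, Tue
Jul: 31 days, starts Wed → 5 of Wed, Thu, Fri
Aug: 31 days, starts Sat → 5 of Sat, Sun, Mon ✓
Sep: 30 days, starts Tue → 5 of Tue, Wed
Oct: 31 days, starts Thu → 5 of Thu, Fri, Sat
Nov: 30 days, starts Sun → 5 of Sun, Mon ✓
Dec: 31 days, starts Tue → 5 of Tue, Wed, Thu
Months with five Sundays: Mar, May, Aug, Nov.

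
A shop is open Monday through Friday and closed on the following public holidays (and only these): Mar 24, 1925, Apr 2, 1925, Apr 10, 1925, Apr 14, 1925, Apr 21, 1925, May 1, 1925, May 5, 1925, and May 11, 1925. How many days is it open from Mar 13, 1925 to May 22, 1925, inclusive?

43

Mar 13, 1925 is a Friday.
That's 71 days from start to end, counting both.
71 = 7 × 10 + 1, so there are 10 full weeks plus 1 extra day.
Each full week contributes 5 weekdays (Mon–Fri): 10 × 5 = 50.
The 1 extra day is Fri — 1 of them qualifies.
Total: 50 + 1 = 51.
Holidays: Mar 24, 1925 (Tue); Apr 2, 1925 (Thu); Apr 10, 1925 (Fri); Apr 14, 1925 (Tue); Apr 21, 1925 (Tue); May 1, 1925 (Fri); May 5, 1925 (Tue); May 11, 1925 (Mon).
All 8 holidays fall on weekdays, so subtract 8.
Business days: 51 − 8 = 43.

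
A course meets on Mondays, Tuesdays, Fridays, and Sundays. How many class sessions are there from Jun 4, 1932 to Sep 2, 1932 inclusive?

Jun 4, 1932 is a Saturday.
From Jun 4, 1932 to Sep 2, 1932 is 91 days inclusive.
91 = 7 × 13, so the span is exactly 13 full weeks.
Each full week contributes 4 days from the set (Mon, Tue, Fri, Sun): 13 × 4 = 52.
Total: 52.

52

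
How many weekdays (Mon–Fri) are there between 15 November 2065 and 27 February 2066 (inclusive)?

15 November 2065 is a Sunday.
From 15 November 2065 to 27 February 2066 is 105 days inclusive.
105 = 7 × 15, so the span is exactly 15 full weeks.
Each full week contributes 5 weekdays (Mon–Fri): 15 × 5 = 75.
Total: 75.

75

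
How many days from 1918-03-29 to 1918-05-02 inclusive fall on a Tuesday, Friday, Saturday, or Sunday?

1918-03-29 is a Friday.
From 1918-03-29 to 1918-05-02 is 35 days inclusive.
35 = 7 × 5, so the span is exactly 5 full weeks.
Each full week contributes 4 days from the set (Tue, Fri, Sat, Sun): 5 × 4 = 20.
Total: 20.

20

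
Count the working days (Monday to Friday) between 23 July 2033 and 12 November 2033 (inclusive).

23 July 2033 is a Saturday.
The range spans 113 days (inclusive of both endpoints).
113 = 7 × 16 + 1, so there are 16 full weeks plus 1 extra day.
Each full week contributes 5 weekdays (Mon–Fri): 16 × 5 = 80.
The 1 extra day is Saturday — none qualify.
Total: 80 + 0 = 80.

80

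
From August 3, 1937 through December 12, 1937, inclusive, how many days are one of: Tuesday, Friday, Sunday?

57

August 3, 1937 is a Tuesday.
That's 132 days from start to end, counting both.
132 = 7 × 18 + 6, so there are 18 full weeks plus 6 extra days.
Each full week contributes 3 days from the set (Tue, Fri, Sun): 18 × 3 = 54.
The 6 extra days are Tuesday, Wednesday, Thursday, Friday, Saturday, Sunday — 3 of them qualify.
Total: 54 + 3 = 57.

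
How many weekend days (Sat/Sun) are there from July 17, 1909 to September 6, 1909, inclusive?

July 17, 1909 is a Saturday.
That's 52 days from start to end, counting both.
52 = 7 × 7 + 3, so there are 7 full weeks plus 3 extra days.
Each full week contributes 2 weekend days (Sat, Sun): 7 × 2 = 14.
The 3 extra days are Sat, Sun, Mon — 2 of them qualify.
Total: 14 + 2 = 16.

16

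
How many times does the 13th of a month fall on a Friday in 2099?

3

The 13th falls on a Friday when the month's 13th has weekday Fri.
Jan 13 is Tue; Feb 13 is Fri ✓; Mar 13 is Fri ✓; Apr 13 is Mon; May 13 is Wed; Jun 13 is Sat; Jul 13 is Mon; Aug 13 is Thu; Sep 13 is Sun; Oct 13 is Tue; Nov 13 is Fri ✓; Dec 13 is Sun.
Friday the 13ths: Feb, Mar, Nov.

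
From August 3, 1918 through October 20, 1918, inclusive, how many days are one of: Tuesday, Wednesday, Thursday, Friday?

44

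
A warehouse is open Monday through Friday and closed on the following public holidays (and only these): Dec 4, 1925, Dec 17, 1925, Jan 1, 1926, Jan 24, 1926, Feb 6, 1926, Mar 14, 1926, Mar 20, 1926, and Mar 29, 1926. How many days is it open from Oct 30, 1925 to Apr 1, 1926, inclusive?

106

Oct 30, 1925 is a Friday.
From Oct 30, 1925 to Apr 1, 1926 is 154 days inclusive.
154 = 7 × 22, so the span is exactly 22 full weeks.
Each full week contributes 5 weekdays (Mon–Fri): 22 × 5 = 110.
Holidays: Dec 4, 1925 (Fri); Dec 17, 1925 (Thu); Jan 1, 1926 (Fri); Jan 24, 1926 (Sun); Feb 6, 1926 (Sat); Mar 14, 1926 (Sun); Mar 20, 1926 (Sat); Mar 29, 1926 (Mon).
4 of the 8 holidays fall on weekdays; the rest are weekends and were already excluded.
Business days: 110 − 4 = 106.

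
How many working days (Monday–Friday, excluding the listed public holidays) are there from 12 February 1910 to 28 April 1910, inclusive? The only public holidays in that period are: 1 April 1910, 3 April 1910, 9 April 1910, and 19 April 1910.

52 working days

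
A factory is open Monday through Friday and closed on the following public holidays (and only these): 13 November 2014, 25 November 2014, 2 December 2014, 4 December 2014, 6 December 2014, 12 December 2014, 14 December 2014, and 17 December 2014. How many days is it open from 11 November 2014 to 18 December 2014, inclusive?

22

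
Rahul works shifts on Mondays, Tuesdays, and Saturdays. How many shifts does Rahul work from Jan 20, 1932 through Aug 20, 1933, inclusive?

247

Jan 20, 1932 is a Wednesday.
From Jan 20, 1932 to Aug 20, 1933 is 579 days inclusive.
579 = 7 × 82 + 5, so there are 82 full weeks plus 5 extra days.
Each full week contributes 3 days from the set (Mon, Tue, Sat): 82 × 3 = 246.
The 5 extra days are Wednesday, Thursday, Friday, Saturday, Sunday — 1 of them qualifies.
Total: 246 + 1 = 247.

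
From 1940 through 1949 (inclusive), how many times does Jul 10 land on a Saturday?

Day of week of July 10 in each year:
1940: Wed, 1941: Thu, 1942: Fri, 1943: Sat ✓, 1944: Mon, 1945: Tue, 1946: Wed, 1947: Thu, 1948: Sat ✓, 1949: Sun
Saturdays: 1943, 1948.

2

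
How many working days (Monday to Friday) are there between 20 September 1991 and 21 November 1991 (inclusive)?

20 September 1991 is a Friday.
That's 63 days from start to end, counting both.
63 = 7 × 9, so the span is exactly 9 full weeks.
Each full week contributes 5 weekdays (Mon–Fri): 9 × 5 = 45.
Total: 45.

45 weekdays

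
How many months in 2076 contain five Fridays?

4

A month has five Fridays exactly when Friday falls within its first (length − 28) days.
Jan: 31 days, starts Wed → 5 of Wed, Thu, Fri ✓
Feb: 29 days, starts Sat → 5 of Sat
Mar: 31 days, starts Sun → 5 of Sun, Mon, Tue
Apr: 30 days, starts Wed → 5 of Wed, Thu
May: 31 days, starts Fri → 5 of Fri, Sat, Sun ✓
Jun: 30 days, starts Mon → 5 of Mon, Tue
Jul: 31 days, starts Wed → 5 of Wed, Thu, Fri ✓
Aug: 31 days, starts Sat → 5 of Sat, Sun, Mon
Sep: 30 days, starts Tue → 5 of Tue, Wed
Oct: 31 days, starts Thu → 5 of Thu, Fri, Sat ✓
Nov: 30 days, starts Sun → 5 of Sun, Mon
Dec: 31 days, starts Tue → 5 of Tue, Wed, Thu
Months with five Fridays: Jan, May, Jul, Oct.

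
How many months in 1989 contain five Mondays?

A month has five Mondays exactly when Monday falls within its first (length − 28) days.
Jan: 31 days, starts Sun → 5 of Sun, Mon, Tue ✓
Feb: 28 days, starts Wed → 5 of (none)
Mar: 31 days, starts Wed → 5 of Wed, Thu, Fri
Apr: 30 days, starts Sat → 5 of Sat, Sun
May: 31 days, starts Mon → 5 of Mon, Tue, Wed ✓
Jun: 30 days, starts Thu → 5 of Thu, Fri
Jul: 31 days, starts Sat → 5 of Sat, Sun, Mon ✓
Aug: 31 days, starts Tue → 5 of Tue, Wed, Thu
Sep: 30 days, starts Fri → 5 of Fri, Sat
Oct: 31 days, starts Sun → 5 of Sun, Mon, Tue ✓
Nov: 30 days, starts Wed → 5 of Wed, Thu
Dec: 31 days, starts Fri → 5 of Fri, Sat, Sun
Months with five Mondays: Jan, May, Jul, Oct.

4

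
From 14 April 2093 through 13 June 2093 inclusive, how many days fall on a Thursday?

9 Thursdays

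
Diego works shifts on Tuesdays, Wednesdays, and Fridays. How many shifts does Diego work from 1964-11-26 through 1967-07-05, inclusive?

408

1964-11-26 is a Thursday.
That's 952 days from start to end, counting both.
952 = 7 × 136, so the span is exactly 136 full weeks.
Each full week contributes 3 days from the set (Tue, Wed, Fri): 136 × 3 = 408.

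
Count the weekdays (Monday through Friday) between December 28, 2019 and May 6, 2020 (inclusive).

93 weekdays

December 28, 2019 is a Saturday.
From December 28, 2019 to May 6, 2020 is 131 days inclusive.
131 = 7 × 18 + 5, so there are 18 full weeks plus 5 extra days.
Each full week contributes 5 weekdays (Mon–Fri): 18 × 5 = 90.
The 5 extra days are Saturday, Sunday, Monday, Tuesday, Wednesday — 3 of them qualify.
Total: 90 + 3 = 93.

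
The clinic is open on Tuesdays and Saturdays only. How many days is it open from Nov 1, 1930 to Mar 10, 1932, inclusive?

Nov 1, 1930 is a Saturday.
The range spans 496 days (inclusive of both endpoints).
496 = 7 × 70 + 6, so there are 70 full weeks plus 6 extra days.
Each full week contributes 2 days from the set (Tue, Sat): 70 × 2 = 140.
The 6 extra days are Saturday, Sunday, Monday, Tuesday, Wednesday, Thursday — 2 of them qualify.
Total: 140 + 2 = 142.

142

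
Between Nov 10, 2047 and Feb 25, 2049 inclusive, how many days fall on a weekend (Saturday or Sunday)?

135

Nov 10, 2047 is a Sunday.
The range spans 474 days (inclusive of both endpoints).
474 = 7 × 67 + 5, so there are 67 full weeks plus 5 extra days.
Each full week contributes 2 weekend days (Sat, Sun): 67 × 2 = 134.
The 5 extra days are Sun, Mon, Tue, Wed, Thu — 1 of them qualifies.
Total: 134 + 1 = 135.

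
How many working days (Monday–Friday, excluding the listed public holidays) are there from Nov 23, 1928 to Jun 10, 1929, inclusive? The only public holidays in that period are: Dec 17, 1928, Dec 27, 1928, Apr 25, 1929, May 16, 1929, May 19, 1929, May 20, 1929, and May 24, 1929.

Nov 23, 1928 is a Friday.
That's 200 days from start to end, counting both.
200 = 7 × 28 + 4, so there are 28 full weeks plus 4 extra days.
Each full week contributes 5 weekdays (Mon–Fri): 28 × 5 = 140.
The 4 extra days are Friday, Saturday, Sunday, Monday — 2 of them qualify.
Total: 140 + 2 = 142.
Holidays: Dec 17, 1928 (Mon); Dec 27, 1928 (Thu); Apr 25, 1929 (Thu); May 16, 1929 (Thu); May 19, 1929 (Sun); May 20, 1929 (Mon); May 24, 1929 (Fri).
6 of the 7 holidays fall on weekdays; the rest are weekends and were already excluded.
Business days: 142 − 6 = 136.

136 working days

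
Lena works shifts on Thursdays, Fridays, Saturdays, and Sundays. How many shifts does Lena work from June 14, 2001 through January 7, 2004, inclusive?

June 14, 2001 is a Thursday.
That's 938 days from start to end, counting both.
938 = 7 × 134, so the span is exactly 134 full weeks.
Each full week contributes 4 days from the set (Thu, Fri, Sat, Sun): 134 × 4 = 536.
Total: 536.

536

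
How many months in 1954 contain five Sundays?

4

A month has five Sundays exactly when Sunday falls within its first (length − 28) days.
Jan: 31 days, starts Fri → 5 of Fri, Sat, Sun ✓
Feb: 28 days, starts Mon → 5 of (none)
Mar: 31 days, starts Mon → 5 of Mon, Tue, Wed
Apr: 30 days, starts Thu → 5 of Thu, Fri
May: 31 days, starts Sat → 5 of Sat, Sun, Mon ✓
Jun: 30 days, starts Tue → 5 of Tue, Wed
Jul: 31 days, starts Thu → 5 of Thu, Fri, Sat
Aug: 31 days, starts Sun → 5 of Sun, Mon, Tue ✓
Sep: 30 days, starts Wed → 5 of Wed, Thu
Oct: 31 days, starts Fri → 5 of Fri, Sat, Sun ✓
Nov: 30 days, starts Mon → 5 of Mon, Tue
Dec: 31 days, starts Wed → 5 of Wed, Thu, Fri
Months with five Sundays: Jan, May, Aug, Oct.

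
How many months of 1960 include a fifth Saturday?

5

A month has five Saturdays exactly when Saturday falls within its first (length − 28) days.
Jan: 31 days, starts Fri → 5 of Fri, Sat, Sun ✓
Feb: 29 days, starts Mon → 5 of Mon
Mar: 31 days, starts Tue → 5 of Tue, Wed, Thu
Apr: 30 days, starts Fri → 5 of Fri, Sat ✓
May: 31 days, starts Sun → 5 of Sun, Mon, Tue
Jun: 30 days, starts Wed → 5 of Wed, Thu
Jul: 31 days, starts Fri → 5 of Fri, Sat, Sun ✓
Aug: 31 days, starts Mon → 5 of Mon, Tue, Wed
Sep: 30 days, starts Thu → 5 of Thu, Fri
Oct: 31 days, starts Sat → 5 of Sat, Sun, Mon ✓
Nov: 30 days, starts Tue → 5 of Tue, Wed
Dec: 31 days, starts Thu → 5 of Thu, Fri, Sat ✓
Months with five Saturdays: Jan, Apr, Jul, Oct, Dec.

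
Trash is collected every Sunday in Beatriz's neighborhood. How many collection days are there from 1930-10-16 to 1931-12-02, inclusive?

59

1930-10-16 is a Thursday.
From 1930-10-16 to 1931-12-02 is 413 days inclusive.
413 = 7 × 59, so the span is exactly 59 full weeks.
Each full week contributes one Sunday: 59 so far.
Total: 59.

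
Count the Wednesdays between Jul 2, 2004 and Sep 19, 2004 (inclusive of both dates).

11 Wednesdays

Jul 2, 2004 is a Friday.
From Jul 2, 2004 to Sep 19, 2004 is 80 days inclusive.
80 = 7 × 11 + 3, so there are 11 full weeks plus 3 extra days.
Each full week contributes one Wednesday: 11 so far.
The 3 extra days are Fri, Sat, Sun — none qualify.
Total: 11 + 0 = 11.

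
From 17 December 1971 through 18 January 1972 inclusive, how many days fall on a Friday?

5 Fridays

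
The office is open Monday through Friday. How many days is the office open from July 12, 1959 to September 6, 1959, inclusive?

40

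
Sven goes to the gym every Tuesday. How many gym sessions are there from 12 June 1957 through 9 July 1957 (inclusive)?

12 June 1957 is a Wednesday.
From 12 June 1957 to 9 July 1957 is 28 days inclusive.
28 = 7 × 4, so the span is exactly 4 full weeks.
Each full week contributes one Tuesday: 4 so far.

4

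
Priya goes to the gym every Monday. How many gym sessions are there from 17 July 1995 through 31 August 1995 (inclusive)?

17 July 1995 is a Monday.
That's 46 days from start to end, counting both.
46 = 7 × 6 + 4, so there are 6 full weeks plus 4 extra days.
Each full week contributes one Monday: 6 so far.
The 4 extra days are Mon, Tue, Wed, Thu — 1 of them qualifies.
Total: 6 + 1 = 7.

7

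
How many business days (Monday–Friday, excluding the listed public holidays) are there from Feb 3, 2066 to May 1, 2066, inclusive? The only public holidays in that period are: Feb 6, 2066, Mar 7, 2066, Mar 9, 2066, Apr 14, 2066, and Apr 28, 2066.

60 business days

Feb 3, 2066 is a Wednesday.
From Feb 3, 2066 to May 1, 2066 is 88 days inclusive.
88 = 7 × 12 + 4, so there are 12 full weeks plus 4 extra days.
Each full week contributes 5 weekdays (Mon–Fri): 12 × 5 = 60.
The 4 extra days are Wednesday, Thursday, Friday, Saturday — 3 of them qualify.
Total: 60 + 3 = 63.
Holidays: Feb 6, 2066 (Sat); Mar 7, 2066 (Sun); Mar 9, 2066 (Tue); Apr 14, 2066 (Wed); Apr 28, 2066 (Wed).
3 of the 5 holidays fall on weekdays; the rest are weekends and were already excluded.
Business days: 63 − 3 = 60.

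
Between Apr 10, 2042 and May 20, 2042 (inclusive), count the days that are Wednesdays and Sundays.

11

Apr 10, 2042 is a Thursday.
From Apr 10, 2042 to May 20, 2042 is 41 days inclusive.
41 = 7 × 5 + 6, so there are 5 full weeks plus 6 extra days.
Each full week contributes 2 days from the set (Wed, Sun): 5 × 2 = 10.
The 6 extra days are Thursday, Friday, Saturday, Sunday, Monday, Tuesday — 1 of them qualifies.
Total: 10 + 1 = 11.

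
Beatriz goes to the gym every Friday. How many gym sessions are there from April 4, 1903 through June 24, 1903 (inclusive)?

April 4, 1903 is a Saturday.
The range spans 82 days (inclusive of both endpoints).
82 = 7 × 11 + 5, so there are 11 full weeks plus 5 extra days.
Each full week contributes one Friday: 11 so far.
The 5 extra days are Saturday, Sunday, Monday, Tuesday, Wednesday — none qualify.
Total: 11 + 0 = 11.

11 Fridays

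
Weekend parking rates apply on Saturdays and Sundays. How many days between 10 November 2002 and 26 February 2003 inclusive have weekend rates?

31

10 November 2002 is a Sunday.
The range spans 109 days (inclusive of both endpoints).
109 = 7 × 15 + 4, so there are 15 full weeks plus 4 extra days.
Each full week contributes 2 weekend days (Sat, Sun): 15 × 2 = 30.
The 4 extra days are Sunday, Monday, Tuesday, Wednesday — 1 of them qualifies.
Total: 30 + 1 = 31.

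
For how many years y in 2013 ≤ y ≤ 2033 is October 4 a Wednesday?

Day of week of October 4 in each year:
2013: Fri, 2014: Sat, 2015: Sun, 2016: Tue, 2017: Wed ✓, 2018: Thu, 2019: Fri, 2020: Sun, 2021: Mon, 2022: Tue, 2023: Wed ✓, 2024: Fri, 2025: Sat, 2026: Sun, 2027: Mon, 2028: Wed ✓, 2029: Thu, 2030: Fri, 2031: Sat, 2032: Mon, 2033: Tue
Wednesdays: 2017, 2023, 2028.

3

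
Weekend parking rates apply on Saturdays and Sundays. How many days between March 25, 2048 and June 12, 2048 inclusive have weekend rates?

22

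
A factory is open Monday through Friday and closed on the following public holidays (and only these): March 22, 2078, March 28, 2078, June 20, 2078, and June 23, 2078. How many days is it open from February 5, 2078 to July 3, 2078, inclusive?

February 5, 2078 is a Saturday.
From February 5, 2078 to July 3, 2078 is 149 days inclusive.
149 = 7 × 21 + 2, so there are 21 full weeks plus 2 extra days.
Each full week contributes 5 weekdays (Mon–Fri): 21 × 5 = 105.
The 2 extra days are Sat, Sun — none qualify.
Total: 105 + 0 = 105.
Holidays: March 22, 2078 (Tue); March 28, 2078 (Mon); June 20, 2078 (Mon); June 23, 2078 (Thu).
All 4 holidays fall on weekdays, so subtract 4.
Business days: 105 − 4 = 101.

101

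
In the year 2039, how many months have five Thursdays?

4

A month has five Thursdays exactly when Thursday falls within its first (length − 28) days.
Jan: 31 days, starts Sat → 5 of Sat, Sun, Mon
Feb: 28 days, starts Tue → 5 of (none)
Mar: 31 days, starts Tue → 5 of Tue, Wed, Thu ✓
Apr: 30 days, starts Fri → 5 of Fri, Sat
May: 31 days, starts Sun → 5 of Sun, Mon, Tue
Jun: 30 days, starts Wed → 5 of Wed, Thu ✓
Jul: 31 days, starts Fri → 5 of Fri, Sat, Sun
Aug: 31 days, starts Mon → 5 of Mon, Tue, Wed
Sep: 30 days, starts Thu → 5 of Thu, Fri ✓
Oct: 31 days, starts Sat → 5 of Sat, Sun, Mon
Nov: 30 days, starts Tue → 5 of Tue, Wed
Dec: 31 days, starts Thu → 5 of Thu, Fri, Sat ✓
Months with five Thursdays: Mar, Jun, Sep, Dec.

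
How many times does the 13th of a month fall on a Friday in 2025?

1

The 13th falls on a Friday when the month's 13th has weekday Fri.
Jan 13 is Mon; Feb 13 is Thu; Mar 13 is Thu; Apr 13 is Sun; May 13 is Tue; Jun 13 is Fri ✓; Jul 13 is Sun; Aug 13 is Wed; Sep 13 is Sat; Oct 13 is Mon; Nov 13 is Thu; Dec 13 is Sat.
Friday the 13ths: Jun.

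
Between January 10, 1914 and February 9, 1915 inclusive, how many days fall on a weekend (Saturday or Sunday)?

January 10, 1914 is a Saturday.
From January 10, 1914 to February 9, 1915 is 396 days inclusive.
396 = 7 × 56 + 4, so there are 56 full weeks plus 4 extra days.
Each full week contributes 2 weekend days (Sat, Sun): 56 × 2 = 112.
The 4 extra days are Saturday, Sunday, Monday, Tuesday — 2 of them qualify.
Total: 112 + 2 = 114.

114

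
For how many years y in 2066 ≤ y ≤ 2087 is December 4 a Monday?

3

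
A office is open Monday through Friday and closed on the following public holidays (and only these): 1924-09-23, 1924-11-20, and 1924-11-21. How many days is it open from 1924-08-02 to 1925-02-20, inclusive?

142

1924-08-02 is a Saturday.
The range spans 203 days (inclusive of both endpoints).
203 = 7 × 29, so the span is exactly 29 full weeks.
Each full week contributes 5 weekdays (Mon–Fri): 29 × 5 = 145.
Total: 145.
Holidays: 1924-09-23 (Tue); 1924-11-20 (Thu); 1924-11-21 (Fri).
All 3 holidays fall on weekdays, so subtract 3.
Business days: 145 − 3 = 142.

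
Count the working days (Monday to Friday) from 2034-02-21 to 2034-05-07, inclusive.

54 weekdays

2034-02-21 is a Tuesday.
From 2034-02-21 to 2034-05-07 is 76 days inclusive.
76 = 7 × 10 + 6, so there are 10 full weeks plus 6 extra days.
Each full week contributes 5 weekdays (Mon–Fri): 10 × 5 = 50.
The 6 extra days are Tuesday, Wednesday, Thursday, Friday, Saturday, Sunday — 4 of them qualify.
Total: 50 + 4 = 54.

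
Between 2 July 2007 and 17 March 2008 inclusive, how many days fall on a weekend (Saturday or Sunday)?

2 July 2007 is a Monday.
The range spans 260 days (inclusive of both endpoints).
260 = 7 × 37 + 1, so there are 37 full weeks plus 1 extra day.
Each full week contributes 2 weekend days (Sat, Sun): 37 × 2 = 74.
The 1 extra day is Monday — none qualify.
Total: 74 + 0 = 74.

74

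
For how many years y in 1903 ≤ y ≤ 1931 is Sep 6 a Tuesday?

4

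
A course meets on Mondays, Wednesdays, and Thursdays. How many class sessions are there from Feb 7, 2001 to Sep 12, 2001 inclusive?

94

Feb 7, 2001 is a Wednesday.
From Feb 7, 2001 to Sep 12, 2001 is 218 days inclusive.
218 = 7 × 31 + 1, so there are 31 full weeks plus 1 extra day.
Each full week contributes 3 days from the set (Mon, Wed, Thu): 31 × 3 = 93.
The 1 extra day is Wed — 1 of them qualifies.
Total: 93 + 1 = 94.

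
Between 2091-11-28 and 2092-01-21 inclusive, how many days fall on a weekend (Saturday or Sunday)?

2091-11-28 is a Wednesday.
The range spans 55 days (inclusive of both endpoints).
55 = 7 × 7 + 6, so there are 7 full weeks plus 6 extra days.
Each full week contributes 2 weekend days (Sat, Sun): 7 × 2 = 14.
The 6 extra days are Wed, Thu, Fri, Sat, Sun, Mon — 2 of them qualify.
Total: 14 + 2 = 16.

16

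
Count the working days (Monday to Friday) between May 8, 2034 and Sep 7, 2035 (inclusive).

May 8, 2034 is a Monday.
That's 488 days from start to end, counting both.
488 = 7 × 69 + 5, so there are 69 full weeks plus 5 extra days.
Each full week contributes 5 weekdays (Mon–Fri): 69 × 5 = 345.
The 5 extra days are Mon, Tue, Wed, Thu, Fri — 5 of them qualify.
Total: 345 + 5 = 350.

350 weekdays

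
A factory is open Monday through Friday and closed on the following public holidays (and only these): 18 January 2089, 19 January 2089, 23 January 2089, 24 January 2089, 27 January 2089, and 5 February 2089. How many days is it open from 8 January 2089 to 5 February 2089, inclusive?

16 business days

8 January 2089 is a Saturday.
From 8 January 2089 to 5 February 2089 is 29 days inclusive.
29 = 7 × 4 + 1, so there are 4 full weeks plus 1 extra day.
Each full week contributes 5 weekdays (Mon–Fri): 4 × 5 = 20.
The 1 extra day is Saturday — none qualify.
Total: 20 + 0 = 20.
Holidays: 18 January 2089 (Tue); 19 January 2089 (Wed); 23 January 2089 (Sun); 24 January 2089 (Mon); 27 January 2089 (Thu); 5 February 2089 (Sat).
4 of the 6 holidays fall on weekdays; the rest are weekends and were already excluded.
Business days: 20 − 4 = 16.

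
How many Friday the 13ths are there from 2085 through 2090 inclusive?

10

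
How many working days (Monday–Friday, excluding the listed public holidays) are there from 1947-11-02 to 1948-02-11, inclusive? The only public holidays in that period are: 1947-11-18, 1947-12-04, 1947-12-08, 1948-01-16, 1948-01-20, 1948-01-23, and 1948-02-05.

1947-11-02 is a Sunday.
That's 102 days from start to end, counting both.
102 = 7 × 14 + 4, so there are 14 full weeks plus 4 extra days.
Each full week contributes 5 weekdays (Mon–Fri): 14 × 5 = 70.
The 4 extra days are Sun, Mon, Tue, Wed — 3 of them qualify.
Total: 70 + 3 = 73.
Holidays: 1947-11-18 (Tue); 1947-12-04 (Thu); 1947-12-08 (Mon); 1948-01-16 (Fri); 1948-01-20 (Tue); 1948-01-23 (Fri); 1948-02-05 (Thu).
All 7 holidays fall on weekdays, so subtract 7.
Business days: 73 − 7 = 66.

66 working days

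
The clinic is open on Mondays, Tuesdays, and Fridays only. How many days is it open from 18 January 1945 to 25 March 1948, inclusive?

18 January 1945 is a Thursday.
From 18 January 1945 to 25 March 1948 is 1163 days inclusive.
1163 = 7 × 166 + 1, so there are 166 full weeks plus 1 extra day.
Each full week contributes 3 days from the set (Mon, Tue, Fri): 166 × 3 = 498.
The 1 extra day is Thursday — none qualify.
Total: 498 + 0 = 498.

498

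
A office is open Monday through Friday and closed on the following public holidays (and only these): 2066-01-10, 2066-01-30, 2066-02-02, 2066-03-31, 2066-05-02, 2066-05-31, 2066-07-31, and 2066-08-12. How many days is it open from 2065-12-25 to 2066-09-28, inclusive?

2065-12-25 is a Friday.
The range spans 278 days (inclusive of both endpoints).
278 = 7 × 39 + 5, so there are 39 full weeks plus 5 extra days.
Each full week contributes 5 weekdays (Mon–Fri): 39 × 5 = 195.
The 5 extra days are Fri, Sat, Sun, Mon, Tue — 3 of them qualify.
Total: 195 + 3 = 198.
Holidays: 2066-01-10 (Sun); 2066-01-30 (Sat); 2066-02-02 (Tue); 2066-03-31 (Wed); 2066-05-02 (Sun); 2066-05-31 (Mon); 2066-07-31 (Sat); 2066-08-12 (Thu).
4 of the 8 holidays fall on weekdays; the rest are weekends and were already excluded.
Business days: 198 − 4 = 194.

194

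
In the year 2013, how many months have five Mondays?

4

A month has five Mondays exactly when Monday falls within its first (length − 28) days.
Jan: 31 days, starts Tue → 5 of Tue, Wed, Thu
Feb: 28 days, starts Fri → 5 of (none)
Mar: 31 days, starts Fri → 5 of Fri, Sat, Sun
Apr: 30 days, starts Mon → 5 of Mon, Tue ✓
May: 31 days, starts Wed → 5 of Wed, Thu, Fri
Jun: 30 days, starts Sat → 5 of Sat, Sun
Jul: 31 days, starts Mon → 5 of Mon, Tue, Wed ✓
Aug: 31 days, starts Thu → 5 of Thu, Fri, Sat
Sep: 30 days, starts Sun → 5 of Sun, Mon ✓
Oct: 31 days, starts Tue → 5 of Tue, Wed, Thu
Nov: 30 days, starts Fri → 5 of Fri, Sat
Dec: 31 days, starts Sun → 5 of Sun, Mon, Tue ✓
Months with five Mondays: Apr, Jul, Sep, Dec.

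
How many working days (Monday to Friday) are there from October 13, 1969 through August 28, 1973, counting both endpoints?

October 13, 1969 is a Monday.
The range spans 1416 days (inclusive of both endpoints).
1416 = 7 × 202 + 2, so there are 202 full weeks plus 2 extra days.
Each full week contributes 5 weekdays (Mon–Fri): 202 × 5 = 1010.
The 2 extra days are Monday, Tuesday — 2 of them qualify.
Total: 1010 + 2 = 1012.

1012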